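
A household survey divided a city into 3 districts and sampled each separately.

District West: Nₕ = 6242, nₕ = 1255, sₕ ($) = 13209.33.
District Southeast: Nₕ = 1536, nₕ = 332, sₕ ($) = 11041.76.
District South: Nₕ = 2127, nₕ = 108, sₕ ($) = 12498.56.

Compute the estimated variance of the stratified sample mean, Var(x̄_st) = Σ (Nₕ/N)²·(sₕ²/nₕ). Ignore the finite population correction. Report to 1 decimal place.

130745.4

N = 9905. Term for each stratum: Wₕ²sₕ²/nₕ.
Var(x̄_st) = 55214.9169 + 8831.0429 + 66699.4455 = 130745.4053 → 130745.4.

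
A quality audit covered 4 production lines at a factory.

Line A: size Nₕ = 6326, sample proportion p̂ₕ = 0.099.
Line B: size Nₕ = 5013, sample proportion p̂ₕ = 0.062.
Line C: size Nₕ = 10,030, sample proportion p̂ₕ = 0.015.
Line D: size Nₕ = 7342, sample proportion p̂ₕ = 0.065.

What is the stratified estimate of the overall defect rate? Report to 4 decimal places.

Wₕ = Nₕ/N with N = 28711: 0.2203, 0.1746, 0.3493, 0.2557.
p̂_st = 0.2203·0.099 + 0.1746·0.062 + 0.3493·0.015 + 0.2557·0.065 ≈ 0.054500... → 0.0545.

0.0545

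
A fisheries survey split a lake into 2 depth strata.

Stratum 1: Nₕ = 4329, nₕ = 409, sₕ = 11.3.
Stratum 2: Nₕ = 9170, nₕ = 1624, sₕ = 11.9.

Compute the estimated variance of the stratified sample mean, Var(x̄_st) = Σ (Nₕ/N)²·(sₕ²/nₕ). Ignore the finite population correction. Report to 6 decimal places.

0.072346

N = 13499. Term for each stratum: Wₕ²sₕ²/nₕ.
Var(x̄_st) = 0.032107431 + 0.040238647 = 0.072346078 → 0.072346.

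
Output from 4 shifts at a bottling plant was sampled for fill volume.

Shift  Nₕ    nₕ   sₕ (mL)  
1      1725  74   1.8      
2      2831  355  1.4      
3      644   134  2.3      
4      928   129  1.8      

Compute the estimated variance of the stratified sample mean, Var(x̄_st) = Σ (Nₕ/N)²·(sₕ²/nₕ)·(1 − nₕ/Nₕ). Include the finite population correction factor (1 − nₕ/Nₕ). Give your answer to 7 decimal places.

N = 6128; Wₕ = Nₕ/N.
shift 1: (1725/6128)²·1.8²/74·(1 − 74/1725) = 0.0033205647
shift 2: (2831/6128)²·1.4²/355·(1 − 355/2831) = 0.0010305776
shift 3: (644/6128)²·2.3²/134·(1 − 134/644) = 0.0003452784
shift 4: (928/6128)²·1.8²/129·(1 − 129/928) = 0.0004959210
Sum = 0.0051923418 → 0.0051923.

0.0051923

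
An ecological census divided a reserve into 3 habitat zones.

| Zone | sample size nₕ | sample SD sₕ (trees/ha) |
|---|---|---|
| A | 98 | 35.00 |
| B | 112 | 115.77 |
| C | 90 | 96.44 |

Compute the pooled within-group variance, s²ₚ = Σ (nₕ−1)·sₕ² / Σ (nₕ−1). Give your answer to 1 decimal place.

8196.2

A: (98−1)·35.00² = 97·1225 = 118825
B: (112−1)·115.77² = 111·13402.6929 = 1487698.9119
C: (90−1)·96.44² = 89·9300.6736 = 827759.9504
Numerator = 2434283.8623; denominator = Σ(nₕ−1) = 297.
s²ₚ = 2434283.8623/297 = 8196.242... → 8196.2.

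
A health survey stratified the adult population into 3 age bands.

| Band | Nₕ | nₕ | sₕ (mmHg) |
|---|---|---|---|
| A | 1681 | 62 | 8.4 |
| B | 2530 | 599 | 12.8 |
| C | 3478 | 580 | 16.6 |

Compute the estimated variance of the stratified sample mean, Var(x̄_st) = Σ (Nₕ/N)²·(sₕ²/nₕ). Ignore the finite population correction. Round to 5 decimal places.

0.18122

N = 7689. Term for each stratum: Wₕ²sₕ²/nₕ.
Var(x̄_st) = 0.05439545 + 0.02961382 + 0.09720926 = 0.18121853 → 0.18122.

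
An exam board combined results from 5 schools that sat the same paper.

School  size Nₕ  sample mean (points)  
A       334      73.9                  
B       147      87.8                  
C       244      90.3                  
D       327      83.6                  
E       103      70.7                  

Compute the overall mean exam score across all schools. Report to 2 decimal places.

81.59

N = 1155; weights Wₕ = Nₕ/N = (0.2892, 0.1273, 0.2113, 0.2831, 0.0892).
x̄_st = Σ Wₕ·x̄ₕ = 0.2892·73.9 + 0.1273·87.8 + 0.2113·90.3 + 0.2831·83.6 + 0.0892·70.7 ≈ 81.5945...
→ 81.59.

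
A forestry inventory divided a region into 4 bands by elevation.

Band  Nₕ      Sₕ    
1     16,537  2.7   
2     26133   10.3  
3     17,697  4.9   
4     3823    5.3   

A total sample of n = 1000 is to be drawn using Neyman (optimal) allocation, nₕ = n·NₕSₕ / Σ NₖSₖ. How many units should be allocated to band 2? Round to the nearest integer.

640

Σ NₕSₕ = 16537·2.7 + 26133·10.3 + 17697·4.9 + 3823·5.3 = 420797.
Share for 2: 269169.9/420797 = 0.63967.
n_2 = 1000 × 0.63967 = 639.667... → 640.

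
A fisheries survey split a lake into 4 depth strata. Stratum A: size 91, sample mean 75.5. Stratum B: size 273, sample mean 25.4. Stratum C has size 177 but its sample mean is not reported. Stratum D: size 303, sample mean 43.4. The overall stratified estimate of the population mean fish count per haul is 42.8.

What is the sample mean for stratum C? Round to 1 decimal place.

Σ Nₕx̄ₕ = N·μ, so 177·x̄_C = 844·42.8 − (91·75.5 + 273·25.4 + 303·43.4).
= 36123.2 − 26954.9 = 9168.3.
x̄_C = 9168.3 / 177 = 51.798... → 51.8.

51.8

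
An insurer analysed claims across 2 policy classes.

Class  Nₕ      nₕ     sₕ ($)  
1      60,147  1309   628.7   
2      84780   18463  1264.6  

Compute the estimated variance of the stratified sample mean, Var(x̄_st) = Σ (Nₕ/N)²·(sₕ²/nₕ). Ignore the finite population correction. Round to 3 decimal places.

81.650

N = 144927; Wₕ = Nₕ/N.
class 1: (60147/144927)²·628.7²/1309 = 52.008773
class 2: (84780/144927)²·1264.6²/18463 = 29.640963
Sum = 81.649736 → 81.650.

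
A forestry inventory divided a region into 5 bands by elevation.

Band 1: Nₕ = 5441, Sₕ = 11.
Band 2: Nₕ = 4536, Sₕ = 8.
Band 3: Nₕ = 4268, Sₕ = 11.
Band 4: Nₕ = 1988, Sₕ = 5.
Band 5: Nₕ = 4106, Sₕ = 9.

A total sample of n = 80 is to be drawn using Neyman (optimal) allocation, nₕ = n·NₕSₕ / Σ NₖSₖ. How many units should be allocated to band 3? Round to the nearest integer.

1: NₕSₕ = 5441·11 = 59851
2: NₕSₕ = 4536·8 = 36288
3: NₕSₕ = 4268·11 = 46948
4: NₕSₕ = 1988·5 = 9940
5: NₕSₕ = 4106·9 = 36954
Σ NₕSₕ = 189981.
n_3 = 80·46948/189981 = 19.770... → 20.

20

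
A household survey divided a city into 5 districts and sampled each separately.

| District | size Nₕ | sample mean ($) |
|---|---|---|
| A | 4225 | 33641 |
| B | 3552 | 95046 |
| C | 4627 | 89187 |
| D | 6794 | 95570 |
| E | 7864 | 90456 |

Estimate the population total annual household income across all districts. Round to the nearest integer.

A: 4225·33641 = 142133225
B: 3552·95046 = 337603392
C: 4627·89187 = 412668249
D: 6794·95570 = 649302580
E: 7864·90456 = 711345984
τ̂ = Σ Nₕx̄ₕ = 2253053430.

2253053430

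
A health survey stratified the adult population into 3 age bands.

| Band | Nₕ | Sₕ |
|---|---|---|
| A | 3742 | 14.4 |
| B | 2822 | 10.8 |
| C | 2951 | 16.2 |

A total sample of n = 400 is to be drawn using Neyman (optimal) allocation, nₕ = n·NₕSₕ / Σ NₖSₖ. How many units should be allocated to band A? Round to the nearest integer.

163

A: NₕSₕ = 3742·14.4 = 53884.8
B: NₕSₕ = 2822·10.8 = 30477.6
C: NₕSₕ = 2951·16.2 = 47806.2
Σ NₕSₕ = 132168.6.
n_A = 400·53884.8/132168.6 = 163.079... → 163.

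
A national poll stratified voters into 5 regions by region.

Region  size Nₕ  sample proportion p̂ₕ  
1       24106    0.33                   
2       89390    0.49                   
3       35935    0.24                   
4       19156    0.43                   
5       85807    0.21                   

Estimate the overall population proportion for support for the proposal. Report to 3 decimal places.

Wₕ = Nₕ/N with N = 254394: 0.0948, 0.3514, 0.1413, 0.0753, 0.3373.
p̂_st = 0.0948·0.33 + 0.3514·0.49 + 0.1413·0.24 + 0.0753·0.43 + 0.3373·0.21 ≈ 0.34056... → 0.341.

0.341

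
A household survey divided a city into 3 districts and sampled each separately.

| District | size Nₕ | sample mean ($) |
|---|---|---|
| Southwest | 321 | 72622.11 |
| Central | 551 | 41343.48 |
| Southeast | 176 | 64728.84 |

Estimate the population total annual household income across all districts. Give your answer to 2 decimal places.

57484230.63

Southwest: 321·72622.11 = 23311697.31
Central: 551·41343.48 = 22780257.48
Southeast: 176·64728.84 = 11392275.84
τ̂ = Σ Nₕx̄ₕ = 57484230.63.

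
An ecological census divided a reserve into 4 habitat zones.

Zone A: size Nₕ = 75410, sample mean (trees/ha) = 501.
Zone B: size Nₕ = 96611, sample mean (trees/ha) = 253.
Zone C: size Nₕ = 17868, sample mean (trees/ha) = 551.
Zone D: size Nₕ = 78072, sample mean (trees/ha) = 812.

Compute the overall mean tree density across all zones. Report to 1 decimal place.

N = 267961; weights Wₕ = Nₕ/N = (0.2814, 0.3605, 0.0667, 0.2914).
x̄_st = Σ Wₕ·x̄ₕ = 0.2814·501 + 0.3605·253 + 0.0667·551 + 0.2914·812 ≈ 505.531...
→ 505.5.

505.5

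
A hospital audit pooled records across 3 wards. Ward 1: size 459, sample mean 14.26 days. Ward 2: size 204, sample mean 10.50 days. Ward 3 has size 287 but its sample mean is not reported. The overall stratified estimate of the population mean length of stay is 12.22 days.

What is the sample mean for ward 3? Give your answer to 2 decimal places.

10.18

N = 459 + 204 + 287 = 950.
Overall total = μ·N = 12.22·950 = 11609.
Subtract the known strata: 459·14.26 + 204·10.50 = 8687.34.
Remaining total for ward 3: 11609 − 8687.34 = 2921.66.
Divide by its size: 2921.66 / 287 = 10.18 → 10.18.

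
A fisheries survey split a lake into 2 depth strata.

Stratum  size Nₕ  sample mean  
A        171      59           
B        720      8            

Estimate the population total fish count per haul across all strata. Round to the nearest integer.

Population total = Σ Nₕ·x̄ₕ (each stratum's size times its mean).
171·59 + 720·8 = 10089 + 5760 = 15849.

15849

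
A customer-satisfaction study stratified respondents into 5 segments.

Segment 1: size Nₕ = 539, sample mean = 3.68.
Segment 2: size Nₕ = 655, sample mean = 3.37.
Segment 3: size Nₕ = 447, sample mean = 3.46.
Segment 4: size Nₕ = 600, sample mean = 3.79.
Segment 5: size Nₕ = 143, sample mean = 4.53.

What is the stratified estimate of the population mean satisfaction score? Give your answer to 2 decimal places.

N = 2384; weights Wₕ = Nₕ/N = (0.2261, 0.2747, 0.1875, 0.2517, 0.0600).
x̄_st = Σ Wₕ·x̄ₕ = 0.2261·3.68 + 0.2747·3.37 + 0.1875·3.46 + 0.2517·3.79 + 0.0600·4.53 ≈ 3.6322...
→ 3.63.

3.63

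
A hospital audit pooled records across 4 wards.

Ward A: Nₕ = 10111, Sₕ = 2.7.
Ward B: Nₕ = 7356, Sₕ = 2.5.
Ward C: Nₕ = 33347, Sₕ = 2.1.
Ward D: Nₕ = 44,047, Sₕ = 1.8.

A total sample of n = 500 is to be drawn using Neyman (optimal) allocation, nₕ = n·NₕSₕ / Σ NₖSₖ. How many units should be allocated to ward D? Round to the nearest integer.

203

Σ NₕSₕ = 10111·2.7 + 7356·2.5 + 33347·2.1 + 44047·1.8 = 195003.
Share for D: 79284.6/195003 = 0.40658.
n_D = 500 × 0.40658 = 203.291... → 203.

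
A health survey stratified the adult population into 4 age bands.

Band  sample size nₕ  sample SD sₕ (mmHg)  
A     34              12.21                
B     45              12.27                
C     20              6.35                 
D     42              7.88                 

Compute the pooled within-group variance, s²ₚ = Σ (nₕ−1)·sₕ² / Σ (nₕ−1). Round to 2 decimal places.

Degrees of freedom: 33 + 44 + 19 + 41 = 137.
Σ(nₕ−1)sₕ² = 33·149.0841 + 44·150.5529 + 19·40.3225 + 41·62.0944 = 14856.1008.
s²ₚ = 14856.1008 / 137 = 108.4387... → 108.44.

108.44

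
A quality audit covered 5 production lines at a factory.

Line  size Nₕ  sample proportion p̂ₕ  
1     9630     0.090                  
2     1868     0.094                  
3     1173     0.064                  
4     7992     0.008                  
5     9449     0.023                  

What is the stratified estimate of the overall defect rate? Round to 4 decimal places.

0.0464

N = 9630 + 1868 + 1173 + 7992 + 9449 = 30112.
Overall proportion = Σ (Nₕ/N)·p̂ₕ.
Σ Nₕp̂ₕ = 866.7 + 175.592 + 75.072 + 63.936 + 217.327 = 1398.627.
1398.627 / 30112 = 0.046447... → 0.0464.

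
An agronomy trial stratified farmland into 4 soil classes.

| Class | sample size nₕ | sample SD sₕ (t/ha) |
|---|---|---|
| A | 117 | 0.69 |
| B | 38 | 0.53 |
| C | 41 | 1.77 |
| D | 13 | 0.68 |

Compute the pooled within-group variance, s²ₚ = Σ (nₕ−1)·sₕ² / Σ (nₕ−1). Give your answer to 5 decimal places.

0.95847

Degrees of freedom: 116 + 37 + 40 + 12 = 205.
Σ(nₕ−1)sₕ² = 116·0.4761 + 37·0.2809 + 40·3.1329 + 12·0.4624 = 196.4857.
s²ₚ = 196.4857 / 205 = 0.9584668... → 0.95847.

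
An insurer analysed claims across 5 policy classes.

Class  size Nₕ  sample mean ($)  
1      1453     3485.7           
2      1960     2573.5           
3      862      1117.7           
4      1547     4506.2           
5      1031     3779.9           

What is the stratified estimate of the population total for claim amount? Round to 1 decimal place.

21940407.8

Estimate total by summing Nₕ·x̄ₕ over strata.
1453·3485.7 + 1960·2573.5 + 862·1117.7 + 1547·4506.2 + 1031·3779.9 = 5064722.1 + 5044060 + 963457.4 + 6971091.4 + 3897076.9 = 21940407.8.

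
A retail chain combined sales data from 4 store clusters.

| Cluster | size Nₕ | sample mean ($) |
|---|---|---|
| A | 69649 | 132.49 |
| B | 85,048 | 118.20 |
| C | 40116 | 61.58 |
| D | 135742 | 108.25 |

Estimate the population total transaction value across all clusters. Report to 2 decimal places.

36444884.39

A: 69649·132.49 = 9227796.01
B: 85048·118.20 = 10052673.6
C: 40116·61.58 = 2470343.28
D: 135742·108.25 = 14694071.5
τ̂ = Σ Nₕx̄ₕ = 36444884.39.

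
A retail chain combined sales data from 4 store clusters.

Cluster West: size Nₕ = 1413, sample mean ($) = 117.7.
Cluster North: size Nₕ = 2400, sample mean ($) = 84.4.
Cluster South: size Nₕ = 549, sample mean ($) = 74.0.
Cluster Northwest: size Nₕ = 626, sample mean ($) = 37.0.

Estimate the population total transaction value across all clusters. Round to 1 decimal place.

432658.1

Estimate total by summing Nₕ·x̄ₕ over strata.
1413·117.7 + 2400·84.4 + 549·74.0 + 626·37.0 = 166310.1 + 202560 + 40626 + 23162 = 432658.1.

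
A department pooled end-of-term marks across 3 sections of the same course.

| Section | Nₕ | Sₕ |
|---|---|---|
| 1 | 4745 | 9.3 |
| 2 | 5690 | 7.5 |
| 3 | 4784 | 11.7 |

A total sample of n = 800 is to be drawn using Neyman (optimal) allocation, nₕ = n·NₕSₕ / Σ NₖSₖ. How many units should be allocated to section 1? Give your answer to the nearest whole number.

1: NₕSₕ = 4745·9.3 = 44128.5
2: NₕSₕ = 5690·7.5 = 42675
3: NₕSₕ = 4784·11.7 = 55972.8
Σ NₕSₕ = 142776.3.
n_1 = 800·44128.5/142776.3 = 247.260... → 247.

247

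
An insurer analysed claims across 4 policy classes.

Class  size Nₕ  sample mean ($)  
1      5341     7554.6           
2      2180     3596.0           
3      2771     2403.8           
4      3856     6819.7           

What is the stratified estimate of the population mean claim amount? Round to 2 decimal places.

x̄_st = (Σ Nₕx̄ₕ) / (Σ Nₕ) = (5341·7554.6 + 2180·3596.0 + 2771·2403.8 + 3856·6819.7) / 14148
= 81146091.6 / 14148 = 5735.5168... → 5735.52.

5735.52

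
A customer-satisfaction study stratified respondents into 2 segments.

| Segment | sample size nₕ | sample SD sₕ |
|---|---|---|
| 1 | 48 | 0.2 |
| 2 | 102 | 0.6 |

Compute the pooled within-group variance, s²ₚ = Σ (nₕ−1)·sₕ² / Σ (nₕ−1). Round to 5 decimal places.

Degrees of freedom: 47 + 101 = 148.
Σ(nₕ−1)sₕ² = 47·0.04 + 101·0.36 = 38.24.
s²ₚ = 38.24 / 148 = 0.2583784... → 0.25838.

0.25838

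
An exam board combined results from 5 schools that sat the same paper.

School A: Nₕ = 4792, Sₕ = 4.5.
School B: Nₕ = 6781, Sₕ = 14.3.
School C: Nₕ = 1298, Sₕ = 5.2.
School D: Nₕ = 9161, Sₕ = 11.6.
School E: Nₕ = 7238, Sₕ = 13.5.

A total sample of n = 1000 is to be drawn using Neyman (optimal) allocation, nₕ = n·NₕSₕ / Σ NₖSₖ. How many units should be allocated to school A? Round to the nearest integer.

A: NₕSₕ = 4792·4.5 = 21564
B: NₕSₕ = 6781·14.3 = 96968.3
C: NₕSₕ = 1298·5.2 = 6749.6
D: NₕSₕ = 9161·11.6 = 106267.6
E: NₕSₕ = 7238·13.5 = 97713
Σ NₕSₕ = 329262.5.
n_A = 1000·21564/329262.5 = 65.492... → 65.

65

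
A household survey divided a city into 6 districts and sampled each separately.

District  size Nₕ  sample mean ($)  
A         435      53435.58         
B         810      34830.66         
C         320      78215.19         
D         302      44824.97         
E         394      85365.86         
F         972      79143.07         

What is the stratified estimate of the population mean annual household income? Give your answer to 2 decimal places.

62042.85

N = 3233; weights Wₕ = Nₕ/N = (0.1345, 0.2505, 0.0990, 0.0934, 0.1219, 0.3006).
x̄_st = Σ Wₕ·x̄ₕ = 0.1345·53435.58 + 0.2505·34830.66 + 0.0990·78215.19 + 0.0934·44824.97 + 0.1219·85365.86 + 0.3006·79143.07 ≈ 62042.8477...
→ 62042.85.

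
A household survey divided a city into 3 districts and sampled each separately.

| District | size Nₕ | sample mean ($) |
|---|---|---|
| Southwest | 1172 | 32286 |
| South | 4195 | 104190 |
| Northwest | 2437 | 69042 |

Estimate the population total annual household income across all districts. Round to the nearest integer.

643171596

Population total = Σ Nₕ·x̄ₕ (each stratum's size times its mean).
1172·32286 + 4195·104190 + 2437·69042 = 37839192 + 437077050 + 168255354 = 643171596.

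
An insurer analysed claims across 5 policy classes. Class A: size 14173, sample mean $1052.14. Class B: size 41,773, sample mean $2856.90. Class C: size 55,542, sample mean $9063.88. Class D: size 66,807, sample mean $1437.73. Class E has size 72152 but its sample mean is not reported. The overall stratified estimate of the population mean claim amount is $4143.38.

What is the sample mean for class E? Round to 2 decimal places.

4212.88

Σ Nₕx̄ₕ = N·μ, so 72152·x̄_E = 250447·4143.38 − (14173·1052.14 + 41773·2856.90 + 55542·9063.88 + 66807·1437.73).
= 1037697090.86 − 733729714.99 = 303967375.87.
x̄_E = 303967375.87 / 72152 = 4212.8753... → 4212.88.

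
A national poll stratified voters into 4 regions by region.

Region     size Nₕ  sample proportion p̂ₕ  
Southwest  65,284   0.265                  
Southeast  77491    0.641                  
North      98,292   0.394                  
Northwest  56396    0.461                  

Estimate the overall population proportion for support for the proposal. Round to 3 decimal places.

0.443

N = 65284 + 77491 + 98292 + 56396 = 297463.
Overall proportion = Σ (Nₕ/N)·p̂ₕ.
Σ Nₕp̂ₕ = 17300.26 + 49671.731 + 38727.048 + 25998.556 = 131697.595.
131697.595 / 297463 = 0.44274... → 0.443.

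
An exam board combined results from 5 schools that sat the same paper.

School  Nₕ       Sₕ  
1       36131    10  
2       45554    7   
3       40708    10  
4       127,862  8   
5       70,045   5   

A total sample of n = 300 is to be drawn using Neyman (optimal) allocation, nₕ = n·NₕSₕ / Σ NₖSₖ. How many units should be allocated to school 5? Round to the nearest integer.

1: NₕSₕ = 36131·10 = 361310
2: NₕSₕ = 45554·7 = 318878
3: NₕSₕ = 40708·10 = 407080
4: NₕSₕ = 127862·8 = 1022896
5: NₕSₕ = 70045·5 = 350225
Σ NₕSₕ = 2460389.
n_5 = 300·350225/2460389 = 42.704... → 43.

43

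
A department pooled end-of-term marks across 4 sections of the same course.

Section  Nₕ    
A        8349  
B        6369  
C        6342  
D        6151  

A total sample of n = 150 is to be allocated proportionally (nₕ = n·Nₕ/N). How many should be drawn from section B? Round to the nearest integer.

Share of section B = 6369/27211 = 0.23406.
Allocate 150 × 0.23406 = 35.109... → 35.

35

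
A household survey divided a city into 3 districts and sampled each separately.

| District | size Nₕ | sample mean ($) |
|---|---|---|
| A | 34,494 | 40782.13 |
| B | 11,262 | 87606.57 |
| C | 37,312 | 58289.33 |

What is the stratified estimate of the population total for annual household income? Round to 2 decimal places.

A: 34494·40782.13 = 1406738792.22
B: 11262·87606.57 = 986625191.34
C: 37312·58289.33 = 2174891480.96
τ̂ = Σ Nₕx̄ₕ = 4568255464.52.

4568255464.52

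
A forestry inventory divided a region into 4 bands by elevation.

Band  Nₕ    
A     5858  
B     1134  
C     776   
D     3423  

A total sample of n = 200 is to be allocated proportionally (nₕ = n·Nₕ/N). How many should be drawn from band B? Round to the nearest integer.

Share of band B = 1134/11191 = 0.10133.
Allocate 200 × 0.10133 = 20.266... → 20.

20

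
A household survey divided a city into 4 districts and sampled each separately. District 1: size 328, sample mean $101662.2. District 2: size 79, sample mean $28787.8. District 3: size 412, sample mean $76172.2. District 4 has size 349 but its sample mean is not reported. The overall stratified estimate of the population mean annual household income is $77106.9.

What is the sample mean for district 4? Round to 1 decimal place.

N = 328 + 79 + 412 + 349 = 1168.
Overall total = μ·N = 77106.9·1168 = 90060859.2.
Subtract the known strata: 328·101662.2 + 79·28787.8 + 412·76172.2 = 67002384.2.
Remaining total for district 4: 90060859.2 − 67002384.2 = 23058475.
Divide by its size: 23058475 / 349 = 66070.129... → 66070.1.

66070.1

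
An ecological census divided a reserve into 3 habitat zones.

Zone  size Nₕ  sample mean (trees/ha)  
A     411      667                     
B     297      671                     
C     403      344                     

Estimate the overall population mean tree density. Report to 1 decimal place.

550.9

N = 1111; weights Wₕ = Nₕ/N = (0.3699, 0.2673, 0.3627).
x̄_st = Σ Wₕ·x̄ₕ = 0.3699·667 + 0.2673·671 + 0.3627·344 ≈ 550.905...
→ 550.9.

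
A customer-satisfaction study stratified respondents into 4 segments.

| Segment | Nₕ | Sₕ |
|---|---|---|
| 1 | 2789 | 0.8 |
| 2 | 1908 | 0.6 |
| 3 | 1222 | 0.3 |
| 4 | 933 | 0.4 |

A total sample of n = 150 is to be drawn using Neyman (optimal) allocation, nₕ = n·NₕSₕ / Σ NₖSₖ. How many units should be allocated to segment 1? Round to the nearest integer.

1: NₕSₕ = 2789·0.8 = 2231.2
2: NₕSₕ = 1908·0.6 = 1144.8
3: NₕSₕ = 1222·0.3 = 366.6
4: NₕSₕ = 933·0.4 = 373.2
Σ NₕSₕ = 4115.8.
n_1 = 150·2231.2/4115.8 = 81.316... → 81.

81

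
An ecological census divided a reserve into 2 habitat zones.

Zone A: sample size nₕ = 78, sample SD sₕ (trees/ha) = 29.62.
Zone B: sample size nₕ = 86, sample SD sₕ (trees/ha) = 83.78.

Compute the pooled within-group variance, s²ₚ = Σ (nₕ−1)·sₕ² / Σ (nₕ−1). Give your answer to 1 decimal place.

Degrees of freedom: 77 + 85 = 162.
Σ(nₕ−1)sₕ² = 77·877.3444 + 85·7019.0884 = 664178.0328.
s²ₚ = 664178.0328 / 162 = 4099.864... → 4099.9.

4099.9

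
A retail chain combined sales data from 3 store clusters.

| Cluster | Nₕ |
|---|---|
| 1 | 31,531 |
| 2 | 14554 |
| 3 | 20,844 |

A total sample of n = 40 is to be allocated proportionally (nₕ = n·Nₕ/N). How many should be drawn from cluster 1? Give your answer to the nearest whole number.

Share of cluster 1 = 31531/66929 = 0.47111.
Allocate 40 × 0.47111 = 18.844... → 19.

19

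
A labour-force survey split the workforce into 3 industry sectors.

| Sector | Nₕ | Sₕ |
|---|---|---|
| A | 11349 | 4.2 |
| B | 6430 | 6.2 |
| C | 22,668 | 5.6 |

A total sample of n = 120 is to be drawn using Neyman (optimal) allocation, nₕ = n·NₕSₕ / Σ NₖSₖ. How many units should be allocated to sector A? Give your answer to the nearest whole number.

27

A: NₕSₕ = 11349·4.2 = 47665.8
B: NₕSₕ = 6430·6.2 = 39866
C: NₕSₕ = 22668·5.6 = 126940.8
Σ NₕSₕ = 214472.6.
n_A = 120·47665.8/214472.6 = 26.670... → 27.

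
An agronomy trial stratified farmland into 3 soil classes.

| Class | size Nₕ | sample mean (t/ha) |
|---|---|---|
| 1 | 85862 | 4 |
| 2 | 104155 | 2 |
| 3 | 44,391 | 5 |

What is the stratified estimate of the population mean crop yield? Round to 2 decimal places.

3.30

N = 234408; weights Wₕ = Nₕ/N = (0.3663, 0.4443, 0.1894).
x̄_st = Σ Wₕ·x̄ₕ = 0.3663·4 + 0.4443·2 + 0.1894·5 ≈ 3.3007...
→ 3.30.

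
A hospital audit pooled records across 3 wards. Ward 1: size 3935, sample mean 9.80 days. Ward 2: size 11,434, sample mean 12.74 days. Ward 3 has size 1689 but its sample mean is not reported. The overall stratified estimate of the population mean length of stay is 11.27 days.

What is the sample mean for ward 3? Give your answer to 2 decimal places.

4.74

Σ Nₕx̄ₕ = N·μ, so 1689·x̄_3 = 17058·11.27 − (3935·9.80 + 11434·12.74).
= 192243.66 − 184232.16 = 8011.5.
x̄_3 = 8011.5 / 1689 = 4.7433... → 4.74.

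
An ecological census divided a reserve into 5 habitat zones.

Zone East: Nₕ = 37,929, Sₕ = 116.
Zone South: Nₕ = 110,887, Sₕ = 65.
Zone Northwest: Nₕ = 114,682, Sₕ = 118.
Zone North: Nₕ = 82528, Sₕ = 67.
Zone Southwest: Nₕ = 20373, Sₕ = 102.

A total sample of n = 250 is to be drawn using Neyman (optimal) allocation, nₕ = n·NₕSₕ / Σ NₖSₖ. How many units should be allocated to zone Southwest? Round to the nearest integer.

16

East: NₕSₕ = 37929·116 = 4399764
South: NₕSₕ = 110887·65 = 7207655
Northwest: NₕSₕ = 114682·118 = 13532476
North: NₕSₕ = 82528·67 = 5529376
Southwest: NₕSₕ = 20373·102 = 2078046
Σ NₕSₕ = 32747317.
n_Southwest = 250·2078046/32747317 = 15.864... → 16.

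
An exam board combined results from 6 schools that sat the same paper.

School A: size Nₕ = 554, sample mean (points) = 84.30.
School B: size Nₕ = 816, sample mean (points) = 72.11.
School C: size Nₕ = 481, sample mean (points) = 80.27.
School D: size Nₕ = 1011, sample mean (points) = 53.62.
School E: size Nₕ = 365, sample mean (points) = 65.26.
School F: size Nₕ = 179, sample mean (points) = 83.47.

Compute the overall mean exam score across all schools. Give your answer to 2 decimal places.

69.62

N = 554 + 816 + 481 + 1011 + 365 + 179 = 3406.
The stratified mean weights each stratum mean by its population share Nₕ/N.
Σ Nₕx̄ₕ = 554·84.30 + 816·72.11 + 481·80.27 + 1011·53.62 + 365·65.26 + 179·83.47 = 46702.2 + 58841.76 + 38609.87 + 54209.82 + 23819.9 + 14941.13 = 237124.68.
Divide by N: 237124.68 / 3406 = 69.6197... → 69.62.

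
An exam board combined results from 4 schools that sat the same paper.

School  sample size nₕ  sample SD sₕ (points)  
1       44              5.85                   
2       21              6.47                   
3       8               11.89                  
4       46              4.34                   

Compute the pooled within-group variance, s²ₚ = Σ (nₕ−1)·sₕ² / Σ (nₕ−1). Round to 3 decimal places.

36.052

Degrees of freedom: 43 + 20 + 7 + 45 = 115.
Σ(nₕ−1)sₕ² = 43·34.2225 + 20·41.8609 + 7·141.3721 + 45·18.8356 = 4145.9922.
s²ₚ = 4145.9922 / 115 = 36.05211... → 36.052.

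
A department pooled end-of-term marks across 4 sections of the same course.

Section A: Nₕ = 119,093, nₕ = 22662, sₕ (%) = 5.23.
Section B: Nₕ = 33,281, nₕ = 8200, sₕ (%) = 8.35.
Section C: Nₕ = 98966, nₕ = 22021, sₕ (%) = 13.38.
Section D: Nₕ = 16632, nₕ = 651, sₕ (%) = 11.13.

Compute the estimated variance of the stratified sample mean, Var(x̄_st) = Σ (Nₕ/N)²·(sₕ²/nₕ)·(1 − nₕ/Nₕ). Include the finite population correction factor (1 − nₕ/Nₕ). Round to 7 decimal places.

N = 267972. Term for each stratum: Wₕ²sₕ²/nₕ·(1−nₕ/Nₕ).
Var(x̄_st) = 0.0001930320 + 0.0000988374 + 0.0008621102 + 0.0007043345 = 0.0018583140 → 0.0018583.

0.0018583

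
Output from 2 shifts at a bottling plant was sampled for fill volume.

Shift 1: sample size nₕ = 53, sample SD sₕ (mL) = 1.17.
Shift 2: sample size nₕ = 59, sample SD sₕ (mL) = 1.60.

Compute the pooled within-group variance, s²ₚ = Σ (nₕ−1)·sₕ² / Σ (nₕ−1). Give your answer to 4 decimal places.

1: (53−1)·1.17² = 52·1.3689 = 71.1828
2: (59−1)·1.60² = 58·2.56 = 148.48
Numerator = 219.6628; denominator = Σ(nₕ−1) = 110.
s²ₚ = 219.6628/110 = 1.996935... → 1.9969.

1.9969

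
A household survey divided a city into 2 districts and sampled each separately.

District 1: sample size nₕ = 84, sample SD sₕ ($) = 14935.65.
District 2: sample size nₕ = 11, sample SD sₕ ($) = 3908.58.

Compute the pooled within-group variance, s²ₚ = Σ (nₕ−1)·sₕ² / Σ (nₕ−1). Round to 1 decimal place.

1: (84−1)·14935.65² = 83·223073640.9225 = 18515112196.5675
2: (11−1)·3908.58² = 10·15276997.6164 = 152769976.164
Numerator = 18667882172.7315; denominator = Σ(nₕ−1) = 93.
s²ₚ = 18667882172.7315/93 = 200729915.836... → 200729915.8.

200729915.8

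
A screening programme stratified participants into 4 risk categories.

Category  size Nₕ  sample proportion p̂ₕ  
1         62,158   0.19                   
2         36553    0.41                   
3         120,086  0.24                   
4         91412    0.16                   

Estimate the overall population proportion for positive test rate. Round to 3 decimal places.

0.226

Wₕ = Nₕ/N with N = 310209: 0.2004, 0.1178, 0.3871, 0.2947.
p̂_st = 0.2004·0.19 + 0.1178·0.41 + 0.3871·0.24 + 0.2947·0.16 ≈ 0.22644... → 0.226.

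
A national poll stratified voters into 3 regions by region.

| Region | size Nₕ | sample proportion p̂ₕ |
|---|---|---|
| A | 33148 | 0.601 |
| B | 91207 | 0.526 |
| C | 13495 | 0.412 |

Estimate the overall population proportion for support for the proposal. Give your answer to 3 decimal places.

0.533

N = 33148 + 91207 + 13495 = 137850.
Overall proportion = Σ (Nₕ/N)·p̂ₕ.
Σ Nₕp̂ₕ = 19921.948 + 47974.882 + 5559.94 = 73456.77.
73456.77 / 137850 = 0.53287... → 0.533.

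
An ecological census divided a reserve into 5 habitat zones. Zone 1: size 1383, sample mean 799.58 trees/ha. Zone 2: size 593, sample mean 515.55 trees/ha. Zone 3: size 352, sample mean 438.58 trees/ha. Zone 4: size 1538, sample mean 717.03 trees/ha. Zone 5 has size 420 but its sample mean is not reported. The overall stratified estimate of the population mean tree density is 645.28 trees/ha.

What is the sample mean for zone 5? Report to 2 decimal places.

230.85

Σ Nₕx̄ₕ = N·μ, so 420·x̄_5 = 4286·645.28 − (1383·799.58 + 593·515.55 + 352·438.58 + 1538·717.03).
= 2765670.08 − 2668712.59 = 96957.49.
x̄_5 = 96957.49 / 420 = 230.8512... → 230.85.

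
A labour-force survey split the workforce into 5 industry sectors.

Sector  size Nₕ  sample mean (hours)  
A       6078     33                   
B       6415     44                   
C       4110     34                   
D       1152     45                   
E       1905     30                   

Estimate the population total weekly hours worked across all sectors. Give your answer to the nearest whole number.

A: 6078·33 = 200574
B: 6415·44 = 282260
C: 4110·34 = 139740
D: 1152·45 = 51840
E: 1905·30 = 57150
τ̂ = Σ Nₕx̄ₕ = 731564.

731564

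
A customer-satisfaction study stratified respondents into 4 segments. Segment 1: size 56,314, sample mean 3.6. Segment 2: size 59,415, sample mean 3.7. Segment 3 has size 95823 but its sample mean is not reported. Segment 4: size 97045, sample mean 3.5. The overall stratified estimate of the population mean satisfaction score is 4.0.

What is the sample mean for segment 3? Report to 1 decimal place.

4.9

Σ Nₕx̄ₕ = N·μ, so 95823·x̄_3 = 308597·4.0 − (56314·3.6 + 59415·3.7 + 97045·3.5).
= 1234388 − 762223.4 = 472164.6.
x̄_3 = 472164.6 / 95823 = 4.927... → 4.9.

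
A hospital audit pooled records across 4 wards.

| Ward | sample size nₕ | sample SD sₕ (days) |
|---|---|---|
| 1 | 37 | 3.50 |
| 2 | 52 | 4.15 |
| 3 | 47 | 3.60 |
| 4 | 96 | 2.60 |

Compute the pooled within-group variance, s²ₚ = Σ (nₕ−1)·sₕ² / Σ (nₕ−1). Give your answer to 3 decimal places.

Degrees of freedom: 36 + 51 + 46 + 95 = 228.
Σ(nₕ−1)sₕ² = 36·12.25 + 51·17.2225 + 46·12.96 + 95·6.76 = 2557.7075.
s²ₚ = 2557.7075 / 228 = 11.21802... → 11.218.

11.218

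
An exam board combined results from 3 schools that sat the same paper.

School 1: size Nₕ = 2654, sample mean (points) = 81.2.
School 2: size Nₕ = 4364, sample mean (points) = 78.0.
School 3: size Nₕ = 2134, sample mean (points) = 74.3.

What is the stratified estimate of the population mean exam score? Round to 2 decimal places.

N = 9152; weights Wₕ = Nₕ/N = (0.2900, 0.4768, 0.2332).
x̄_st = Σ Wₕ·x̄ₕ = 0.2900·81.2 + 0.4768·78.0 + 0.2332·74.3 ≈ 78.0652...
→ 78.07.

78.07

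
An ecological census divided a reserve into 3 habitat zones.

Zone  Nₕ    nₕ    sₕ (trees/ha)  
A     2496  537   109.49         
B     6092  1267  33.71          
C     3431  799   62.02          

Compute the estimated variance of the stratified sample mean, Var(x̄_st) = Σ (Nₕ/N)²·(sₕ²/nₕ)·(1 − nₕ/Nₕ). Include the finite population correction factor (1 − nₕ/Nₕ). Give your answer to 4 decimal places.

N = 12019; Wₕ = Nₕ/N.
zone A: (2496/12019)²·109.49²/537·(1 − 537/2496) = 0.7556435
zone B: (6092/12019)²·33.71²/1267·(1 − 1267/6092) = 0.1824994
zone C: (3431/12019)²·62.02²/799·(1 − 799/3431) = 0.3009447
Sum = 1.2390876 → 1.2391.

1.2391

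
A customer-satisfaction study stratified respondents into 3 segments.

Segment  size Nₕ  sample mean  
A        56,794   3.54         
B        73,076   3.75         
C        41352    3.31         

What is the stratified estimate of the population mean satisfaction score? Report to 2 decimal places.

3.57

N = 171222; weights Wₕ = Nₕ/N = (0.3317, 0.4268, 0.2415).
x̄_st = Σ Wₕ·x̄ₕ = 0.3317·3.54 + 0.4268·3.75 + 0.2415·3.31 ≈ 3.5741...
→ 3.57.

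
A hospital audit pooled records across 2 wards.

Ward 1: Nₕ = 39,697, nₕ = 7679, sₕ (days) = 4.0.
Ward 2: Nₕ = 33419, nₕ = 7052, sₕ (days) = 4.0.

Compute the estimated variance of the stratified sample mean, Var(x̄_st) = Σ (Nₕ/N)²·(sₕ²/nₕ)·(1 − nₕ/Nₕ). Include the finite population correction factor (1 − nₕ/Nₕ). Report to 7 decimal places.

0.0008694

N = 73116; Wₕ = Nₕ/N.
ward 1: (39697/73116)²·4.0²/7679·(1 − 7679/39697) = 0.0004953844
ward 2: (33419/73116)²·4.0²/7052·(1 − 7052/33419) = 0.0003739702
Sum = 0.0008693546 → 0.0008694.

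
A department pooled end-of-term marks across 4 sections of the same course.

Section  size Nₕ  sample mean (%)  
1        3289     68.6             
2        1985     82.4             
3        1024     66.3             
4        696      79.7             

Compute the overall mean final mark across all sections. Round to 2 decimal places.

73.28

N = 3289 + 1985 + 1024 + 696 = 6994.
Overall mean = Σ (Nₕ/N)·x̄ₕ — weight by population share, not a simple average.
Σ Nₕx̄ₕ = 3289·68.6 + 1985·82.4 + 1024·66.3 + 696·79.7 = 225625.4 + 163564 + 67891.2 + 55471.2 = 512551.8.
Divide by N: 512551.8 / 6994 = 73.2845... → 73.28.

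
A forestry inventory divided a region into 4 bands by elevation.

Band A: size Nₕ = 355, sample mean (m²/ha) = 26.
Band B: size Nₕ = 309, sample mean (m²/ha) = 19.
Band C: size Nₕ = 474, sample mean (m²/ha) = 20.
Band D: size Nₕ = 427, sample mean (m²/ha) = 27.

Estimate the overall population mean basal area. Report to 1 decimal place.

23.1

N = 355 + 309 + 474 + 427 = 1565.
Weight each subgroup mean by Nₕ/N and sum.
Σ Nₕx̄ₕ = 355·26 + 309·19 + 474·20 + 427·27 = 9230 + 5871 + 9480 + 11529 = 36110.
Divide by N: 36110 / 1565 = 23.073... → 23.1.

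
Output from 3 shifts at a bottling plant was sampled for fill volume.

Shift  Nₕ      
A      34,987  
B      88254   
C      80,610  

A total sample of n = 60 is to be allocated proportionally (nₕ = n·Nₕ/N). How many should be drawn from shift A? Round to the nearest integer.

10

N = 34987 + 88254 + 80610 = 203851.
n_A = 60·34987/203851 = 10.298... → 10.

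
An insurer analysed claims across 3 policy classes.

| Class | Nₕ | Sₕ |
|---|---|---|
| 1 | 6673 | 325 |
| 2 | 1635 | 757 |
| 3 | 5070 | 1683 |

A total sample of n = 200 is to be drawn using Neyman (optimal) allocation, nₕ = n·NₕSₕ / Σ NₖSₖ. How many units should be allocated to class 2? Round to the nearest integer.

21

1: NₕSₕ = 6673·325 = 2168725
2: NₕSₕ = 1635·757 = 1237695
3: NₕSₕ = 5070·1683 = 8532810
Σ NₕSₕ = 11939230.
n_2 = 200·1237695/11939230 = 20.733... → 21.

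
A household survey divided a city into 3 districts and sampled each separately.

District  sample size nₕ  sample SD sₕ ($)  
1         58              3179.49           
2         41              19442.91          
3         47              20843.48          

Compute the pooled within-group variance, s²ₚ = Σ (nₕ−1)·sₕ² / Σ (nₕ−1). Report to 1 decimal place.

Degrees of freedom: 57 + 40 + 46 = 143.
Σ(nₕ−1)sₕ² = 57·10109156.6601 + 40·378026749.2681 + 46·434450658.5104 = 35682022191.8281.
s²ₚ = 35682022191.8281 / 143 = 249524630.712... → 249524630.7.

249524630.7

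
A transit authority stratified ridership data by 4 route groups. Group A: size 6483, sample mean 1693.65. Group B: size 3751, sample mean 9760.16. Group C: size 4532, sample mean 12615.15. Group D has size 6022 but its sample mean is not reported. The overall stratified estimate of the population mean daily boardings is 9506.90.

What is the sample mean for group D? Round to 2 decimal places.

N = 6483 + 3751 + 4532 + 6022 = 20788.
Overall total = μ·N = 9506.90·20788 = 197629437.2.
Subtract the known strata: 6483·1693.65 + 3751·9760.16 + 4532·12615.15 = 104762152.91.
Remaining total for group D: 197629437.2 − 104762152.91 = 92867284.29.
Divide by its size: 92867284.29 / 6022 = 15421.3358... → 15421.34.

15421.34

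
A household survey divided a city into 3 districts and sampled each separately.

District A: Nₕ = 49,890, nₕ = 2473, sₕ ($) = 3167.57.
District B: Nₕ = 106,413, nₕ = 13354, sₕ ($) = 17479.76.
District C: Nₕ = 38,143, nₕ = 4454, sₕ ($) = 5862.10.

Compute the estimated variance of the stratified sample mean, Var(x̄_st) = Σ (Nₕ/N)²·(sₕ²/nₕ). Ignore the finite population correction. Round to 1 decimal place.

7416.5

N = 194446; Wₕ = Nₕ/N.
district A: (49890/194446)²·3167.57²/2473 = 267.0898
district B: (106413/194446)²·17479.76²/13354 = 6852.5294
district C: (38143/194446)²·5862.10²/4454 = 296.8848
Sum = 7416.5039 → 7416.5.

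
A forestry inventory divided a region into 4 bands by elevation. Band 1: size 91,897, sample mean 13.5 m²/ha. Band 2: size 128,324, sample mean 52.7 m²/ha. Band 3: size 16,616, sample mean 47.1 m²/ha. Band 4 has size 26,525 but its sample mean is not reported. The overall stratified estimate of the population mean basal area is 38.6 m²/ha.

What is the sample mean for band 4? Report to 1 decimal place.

Σ Nₕx̄ₕ = N·μ, so 26525·x̄_4 = 263362·38.6 − (91897·13.5 + 128324·52.7 + 16616·47.1).
= 10165773.2 − 8785897.9 = 1379875.3.
x̄_4 = 1379875.3 / 26525 = 52.022... → 52.0.

52.0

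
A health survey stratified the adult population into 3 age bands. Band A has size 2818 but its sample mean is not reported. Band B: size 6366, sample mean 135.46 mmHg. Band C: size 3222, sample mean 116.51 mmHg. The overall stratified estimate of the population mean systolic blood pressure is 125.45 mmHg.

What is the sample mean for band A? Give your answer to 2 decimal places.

113.06

Σ Nₕx̄ₕ = N·μ, so 2818·x̄_A = 12406·125.45 − (6366·135.46 + 3222·116.51).
= 1556332.7 − 1237733.58 = 318599.12.
x̄_A = 318599.12 / 2818 = 113.0586... → 113.06.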